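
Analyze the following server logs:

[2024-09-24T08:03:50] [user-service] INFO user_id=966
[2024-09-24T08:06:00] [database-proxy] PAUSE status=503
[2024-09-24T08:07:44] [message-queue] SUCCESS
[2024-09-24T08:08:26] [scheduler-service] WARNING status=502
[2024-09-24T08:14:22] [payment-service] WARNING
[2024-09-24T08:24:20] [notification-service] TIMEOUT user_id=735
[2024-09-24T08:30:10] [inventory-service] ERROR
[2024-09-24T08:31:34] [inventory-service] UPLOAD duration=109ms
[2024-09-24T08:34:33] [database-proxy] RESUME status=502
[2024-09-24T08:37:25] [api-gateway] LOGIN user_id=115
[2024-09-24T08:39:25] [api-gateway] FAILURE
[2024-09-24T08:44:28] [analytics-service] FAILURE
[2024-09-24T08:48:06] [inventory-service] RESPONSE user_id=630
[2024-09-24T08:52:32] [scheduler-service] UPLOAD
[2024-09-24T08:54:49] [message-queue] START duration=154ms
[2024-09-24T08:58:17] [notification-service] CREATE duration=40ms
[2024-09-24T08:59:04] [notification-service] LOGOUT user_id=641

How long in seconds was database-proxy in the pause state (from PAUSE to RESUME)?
1713

To calculate state duration:

1. Find PAUSE event for database-proxy: 2024-09-24T08:06:00
2. Find RESUME event for database-proxy: 2024-09-24T08:34:33
3. Calculate duration: 2024-09-24T08:34:33 - 2024-09-24T08:06:00 = 1713 seconds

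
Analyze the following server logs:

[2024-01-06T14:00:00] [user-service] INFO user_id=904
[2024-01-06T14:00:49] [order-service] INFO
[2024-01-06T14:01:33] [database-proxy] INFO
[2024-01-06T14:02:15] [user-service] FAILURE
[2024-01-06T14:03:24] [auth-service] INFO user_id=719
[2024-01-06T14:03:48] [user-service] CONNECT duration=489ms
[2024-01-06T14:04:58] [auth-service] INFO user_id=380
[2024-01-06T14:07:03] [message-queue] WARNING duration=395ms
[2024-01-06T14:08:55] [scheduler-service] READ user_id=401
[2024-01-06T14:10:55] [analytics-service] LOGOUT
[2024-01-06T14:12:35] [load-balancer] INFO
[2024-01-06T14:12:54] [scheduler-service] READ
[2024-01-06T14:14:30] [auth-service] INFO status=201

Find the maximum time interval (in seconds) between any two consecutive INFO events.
457

To find the longest gap:

1. Extract all INFO events in chronological order
2. Calculate time differences between consecutive events
3. Find the maximum difference
4. Longest gap: 457 seconds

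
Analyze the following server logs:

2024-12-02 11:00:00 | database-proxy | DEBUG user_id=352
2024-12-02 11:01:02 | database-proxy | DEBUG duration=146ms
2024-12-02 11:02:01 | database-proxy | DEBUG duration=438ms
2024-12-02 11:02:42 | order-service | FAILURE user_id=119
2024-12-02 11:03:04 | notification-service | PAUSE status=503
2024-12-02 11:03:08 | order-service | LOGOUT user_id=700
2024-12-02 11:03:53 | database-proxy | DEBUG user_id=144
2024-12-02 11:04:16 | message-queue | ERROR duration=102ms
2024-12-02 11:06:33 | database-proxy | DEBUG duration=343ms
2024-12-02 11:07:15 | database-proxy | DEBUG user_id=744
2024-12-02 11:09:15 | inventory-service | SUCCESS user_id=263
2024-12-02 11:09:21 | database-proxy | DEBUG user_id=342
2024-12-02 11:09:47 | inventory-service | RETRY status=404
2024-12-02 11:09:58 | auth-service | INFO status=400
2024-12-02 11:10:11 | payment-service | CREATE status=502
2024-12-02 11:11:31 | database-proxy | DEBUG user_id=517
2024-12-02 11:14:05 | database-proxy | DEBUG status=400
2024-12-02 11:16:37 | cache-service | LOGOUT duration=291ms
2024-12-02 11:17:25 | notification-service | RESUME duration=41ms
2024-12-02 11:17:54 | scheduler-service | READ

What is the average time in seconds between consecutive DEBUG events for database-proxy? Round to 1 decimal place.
105.6

To calculate average interval:

1. Find all DEBUG events for database-proxy in order
2. Calculate time gaps between consecutive events
3. Compute mean of gaps: 845 / 8 = 105.6 seconds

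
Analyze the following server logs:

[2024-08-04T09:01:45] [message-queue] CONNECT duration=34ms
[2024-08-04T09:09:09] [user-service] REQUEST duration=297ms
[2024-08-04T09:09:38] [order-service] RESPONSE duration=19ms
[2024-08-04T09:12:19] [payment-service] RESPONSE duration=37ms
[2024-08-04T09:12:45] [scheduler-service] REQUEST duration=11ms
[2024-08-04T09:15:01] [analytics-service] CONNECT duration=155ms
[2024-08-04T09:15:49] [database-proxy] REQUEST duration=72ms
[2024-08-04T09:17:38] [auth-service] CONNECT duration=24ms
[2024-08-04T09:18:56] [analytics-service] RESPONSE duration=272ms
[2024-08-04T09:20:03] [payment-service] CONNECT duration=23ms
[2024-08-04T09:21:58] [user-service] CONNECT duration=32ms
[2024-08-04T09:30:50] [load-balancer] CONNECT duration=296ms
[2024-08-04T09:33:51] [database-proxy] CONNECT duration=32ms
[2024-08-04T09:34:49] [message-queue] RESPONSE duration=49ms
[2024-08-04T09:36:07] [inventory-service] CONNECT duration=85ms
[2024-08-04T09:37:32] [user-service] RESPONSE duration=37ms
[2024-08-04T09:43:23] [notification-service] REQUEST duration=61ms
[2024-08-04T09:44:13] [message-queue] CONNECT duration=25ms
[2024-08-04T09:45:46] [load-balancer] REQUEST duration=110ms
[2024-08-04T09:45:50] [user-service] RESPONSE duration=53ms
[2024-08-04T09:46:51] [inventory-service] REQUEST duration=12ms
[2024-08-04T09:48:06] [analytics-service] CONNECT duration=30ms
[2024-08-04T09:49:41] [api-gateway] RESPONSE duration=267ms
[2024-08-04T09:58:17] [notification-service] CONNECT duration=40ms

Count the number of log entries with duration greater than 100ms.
6

To count timeouts:

1. Threshold: 100ms
2. Extract duration from each log entry
3. Count entries where duration > 100
4. Timeout count: 6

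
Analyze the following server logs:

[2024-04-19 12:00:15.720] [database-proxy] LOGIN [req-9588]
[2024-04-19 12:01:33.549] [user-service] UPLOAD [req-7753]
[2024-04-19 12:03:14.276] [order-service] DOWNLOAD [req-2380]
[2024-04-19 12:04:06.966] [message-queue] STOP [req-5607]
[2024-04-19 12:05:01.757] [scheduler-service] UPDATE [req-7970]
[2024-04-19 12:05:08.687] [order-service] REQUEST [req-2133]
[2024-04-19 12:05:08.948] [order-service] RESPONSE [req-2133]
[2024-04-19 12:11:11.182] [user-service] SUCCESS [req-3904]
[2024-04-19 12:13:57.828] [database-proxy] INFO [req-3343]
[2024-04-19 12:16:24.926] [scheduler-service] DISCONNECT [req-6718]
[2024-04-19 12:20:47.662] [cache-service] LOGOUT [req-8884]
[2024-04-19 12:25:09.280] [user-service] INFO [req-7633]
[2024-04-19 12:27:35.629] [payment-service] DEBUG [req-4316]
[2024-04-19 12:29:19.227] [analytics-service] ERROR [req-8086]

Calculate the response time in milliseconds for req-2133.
261

To calculate latency:

1. Find REQUEST with id req-2133: 2024-04-19 12:05:08.687
2. Find RESPONSE with id req-2133: 2024-04-19 12:05:08.948
3. Latency: 2024-04-19 12:05:08.948 - 2024-04-19 12:05:08.687 = 261ms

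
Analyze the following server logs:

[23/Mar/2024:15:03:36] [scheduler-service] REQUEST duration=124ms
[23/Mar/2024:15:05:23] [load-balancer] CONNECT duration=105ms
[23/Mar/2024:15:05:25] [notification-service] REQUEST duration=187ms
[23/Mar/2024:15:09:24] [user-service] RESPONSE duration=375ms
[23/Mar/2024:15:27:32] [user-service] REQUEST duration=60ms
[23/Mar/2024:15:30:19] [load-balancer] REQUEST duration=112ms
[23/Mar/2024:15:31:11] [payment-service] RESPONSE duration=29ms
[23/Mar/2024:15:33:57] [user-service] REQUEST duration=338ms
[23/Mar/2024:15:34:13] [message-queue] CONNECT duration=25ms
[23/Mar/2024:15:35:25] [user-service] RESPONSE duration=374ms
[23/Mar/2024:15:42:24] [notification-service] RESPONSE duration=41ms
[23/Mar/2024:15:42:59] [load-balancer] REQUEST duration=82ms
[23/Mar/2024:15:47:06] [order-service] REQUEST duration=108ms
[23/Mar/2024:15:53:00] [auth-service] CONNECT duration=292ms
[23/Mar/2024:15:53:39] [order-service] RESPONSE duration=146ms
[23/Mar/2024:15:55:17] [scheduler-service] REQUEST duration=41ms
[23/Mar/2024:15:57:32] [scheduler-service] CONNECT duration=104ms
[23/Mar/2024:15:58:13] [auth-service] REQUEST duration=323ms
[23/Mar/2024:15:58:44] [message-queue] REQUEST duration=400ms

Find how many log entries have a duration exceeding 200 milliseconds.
6

To count timeouts:

1. Threshold: 200ms
2. Extract duration from each log entry
3. Count entries where duration > 200
4. Timeout count: 6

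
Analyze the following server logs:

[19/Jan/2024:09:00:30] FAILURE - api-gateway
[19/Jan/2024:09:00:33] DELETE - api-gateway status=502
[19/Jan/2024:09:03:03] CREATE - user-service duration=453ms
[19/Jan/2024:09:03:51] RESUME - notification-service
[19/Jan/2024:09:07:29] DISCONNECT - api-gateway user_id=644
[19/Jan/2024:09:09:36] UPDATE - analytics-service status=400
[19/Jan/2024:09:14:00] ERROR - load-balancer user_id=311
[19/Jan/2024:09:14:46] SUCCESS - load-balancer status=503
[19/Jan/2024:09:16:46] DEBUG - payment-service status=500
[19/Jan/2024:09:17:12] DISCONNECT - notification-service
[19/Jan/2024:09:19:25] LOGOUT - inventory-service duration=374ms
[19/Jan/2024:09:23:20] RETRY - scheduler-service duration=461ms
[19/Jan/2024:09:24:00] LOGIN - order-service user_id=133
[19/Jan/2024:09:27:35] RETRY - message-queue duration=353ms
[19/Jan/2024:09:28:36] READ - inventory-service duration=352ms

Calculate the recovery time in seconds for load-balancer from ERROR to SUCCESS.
46

To calculate recovery time:

1. Find ERROR event for load-balancer: 19/Jan/2024:09:14:00
2. Find next SUCCESS event for load-balancer: 19/Jan/2024:09:14:46
3. Recovery time: 19/Jan/2024:09:14:46 - 19/Jan/2024:09:14:00 = 46 seconds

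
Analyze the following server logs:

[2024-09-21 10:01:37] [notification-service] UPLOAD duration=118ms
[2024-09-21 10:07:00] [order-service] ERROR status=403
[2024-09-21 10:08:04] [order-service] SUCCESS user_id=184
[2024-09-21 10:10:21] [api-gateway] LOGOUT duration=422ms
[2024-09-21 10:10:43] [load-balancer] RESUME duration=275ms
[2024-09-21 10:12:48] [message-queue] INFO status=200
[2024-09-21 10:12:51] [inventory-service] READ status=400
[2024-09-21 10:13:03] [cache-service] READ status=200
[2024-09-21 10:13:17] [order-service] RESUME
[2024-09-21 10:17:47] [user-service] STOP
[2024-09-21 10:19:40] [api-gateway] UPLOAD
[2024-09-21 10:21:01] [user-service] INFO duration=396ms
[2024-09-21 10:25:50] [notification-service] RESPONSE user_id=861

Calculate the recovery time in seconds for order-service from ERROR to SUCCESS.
64

To calculate recovery time:

1. Find ERROR event for order-service: 2024-09-21 10:07:00
2. Find next SUCCESS event for order-service: 2024-09-21 10:08:04
3. Recovery time: 2024-09-21 10:08:04 - 2024-09-21 10:07:00 = 64 seconds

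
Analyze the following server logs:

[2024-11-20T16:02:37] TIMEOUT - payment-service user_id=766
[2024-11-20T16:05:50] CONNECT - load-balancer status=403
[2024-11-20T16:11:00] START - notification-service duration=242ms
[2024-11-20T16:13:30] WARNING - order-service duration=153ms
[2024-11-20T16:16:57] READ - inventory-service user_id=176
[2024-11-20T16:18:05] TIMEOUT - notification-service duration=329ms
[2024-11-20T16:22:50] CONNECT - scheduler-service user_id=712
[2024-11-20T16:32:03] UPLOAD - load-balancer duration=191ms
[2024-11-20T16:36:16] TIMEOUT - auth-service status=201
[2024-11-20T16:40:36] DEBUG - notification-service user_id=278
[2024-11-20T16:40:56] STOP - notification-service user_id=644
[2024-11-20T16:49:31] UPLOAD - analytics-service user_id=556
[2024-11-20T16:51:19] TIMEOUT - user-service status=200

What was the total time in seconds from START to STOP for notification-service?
1796

To calculate state duration:

1. Find START event for notification-service: 2024-11-20T16:11:00
2. Find STOP event for notification-service: 2024-11-20T16:40:56
3. Calculate duration: 2024-11-20T16:40:56 - 2024-11-20T16:11:00 = 1796 seconds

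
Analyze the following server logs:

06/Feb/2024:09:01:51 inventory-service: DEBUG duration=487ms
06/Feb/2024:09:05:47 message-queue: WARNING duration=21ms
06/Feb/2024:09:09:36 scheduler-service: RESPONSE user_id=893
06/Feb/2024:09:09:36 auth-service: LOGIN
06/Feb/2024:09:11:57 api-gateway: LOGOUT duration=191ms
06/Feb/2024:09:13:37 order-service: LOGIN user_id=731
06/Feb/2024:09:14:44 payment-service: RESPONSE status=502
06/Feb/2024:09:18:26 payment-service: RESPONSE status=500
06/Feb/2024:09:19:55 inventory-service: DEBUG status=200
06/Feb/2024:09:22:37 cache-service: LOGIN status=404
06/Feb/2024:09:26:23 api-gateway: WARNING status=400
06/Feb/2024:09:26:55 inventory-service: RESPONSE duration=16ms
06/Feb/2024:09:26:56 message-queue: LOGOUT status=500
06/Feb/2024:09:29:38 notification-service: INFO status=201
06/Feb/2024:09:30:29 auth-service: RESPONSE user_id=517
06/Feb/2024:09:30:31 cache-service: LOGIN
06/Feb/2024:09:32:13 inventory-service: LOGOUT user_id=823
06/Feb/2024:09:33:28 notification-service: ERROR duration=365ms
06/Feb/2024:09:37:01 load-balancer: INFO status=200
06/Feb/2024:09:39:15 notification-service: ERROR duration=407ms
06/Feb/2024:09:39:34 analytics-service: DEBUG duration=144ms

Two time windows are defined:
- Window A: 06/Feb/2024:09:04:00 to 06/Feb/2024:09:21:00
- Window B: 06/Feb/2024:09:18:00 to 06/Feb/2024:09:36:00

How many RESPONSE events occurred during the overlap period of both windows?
1

To find overlap events:

1. Window A: 06/Feb/2024:09:04:00 to 06/Feb/2024:09:21:00
2. Window B: 06/Feb/2024:09:18:00 to 06/Feb/2024:09:36:00
3. Overlap period: 06/Feb/2024:09:18:00 to 06/Feb/2024:09:21:00
4. Count RESPONSE events in overlap: 1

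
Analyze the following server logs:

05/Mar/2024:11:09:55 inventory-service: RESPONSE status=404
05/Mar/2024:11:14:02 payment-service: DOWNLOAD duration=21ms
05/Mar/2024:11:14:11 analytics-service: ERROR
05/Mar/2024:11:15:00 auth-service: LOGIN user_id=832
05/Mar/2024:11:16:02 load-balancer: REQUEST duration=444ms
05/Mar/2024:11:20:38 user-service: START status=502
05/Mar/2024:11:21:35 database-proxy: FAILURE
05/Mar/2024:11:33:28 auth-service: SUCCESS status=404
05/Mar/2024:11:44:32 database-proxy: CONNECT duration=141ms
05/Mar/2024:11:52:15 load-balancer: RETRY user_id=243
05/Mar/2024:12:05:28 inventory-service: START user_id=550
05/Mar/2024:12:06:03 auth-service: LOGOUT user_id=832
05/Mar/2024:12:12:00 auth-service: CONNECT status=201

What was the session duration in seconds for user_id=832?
3063

To calculate session duration:

1. Find LOGIN event for user_id=832: 05/Mar/2024:11:15:00
2. Find LOGOUT event for user_id=832: 05/Mar/2024:12:06:03
3. Session duration: 05/Mar/2024:12:06:03 - 05/Mar/2024:11:15:00 = 3063 seconds (51 minutes)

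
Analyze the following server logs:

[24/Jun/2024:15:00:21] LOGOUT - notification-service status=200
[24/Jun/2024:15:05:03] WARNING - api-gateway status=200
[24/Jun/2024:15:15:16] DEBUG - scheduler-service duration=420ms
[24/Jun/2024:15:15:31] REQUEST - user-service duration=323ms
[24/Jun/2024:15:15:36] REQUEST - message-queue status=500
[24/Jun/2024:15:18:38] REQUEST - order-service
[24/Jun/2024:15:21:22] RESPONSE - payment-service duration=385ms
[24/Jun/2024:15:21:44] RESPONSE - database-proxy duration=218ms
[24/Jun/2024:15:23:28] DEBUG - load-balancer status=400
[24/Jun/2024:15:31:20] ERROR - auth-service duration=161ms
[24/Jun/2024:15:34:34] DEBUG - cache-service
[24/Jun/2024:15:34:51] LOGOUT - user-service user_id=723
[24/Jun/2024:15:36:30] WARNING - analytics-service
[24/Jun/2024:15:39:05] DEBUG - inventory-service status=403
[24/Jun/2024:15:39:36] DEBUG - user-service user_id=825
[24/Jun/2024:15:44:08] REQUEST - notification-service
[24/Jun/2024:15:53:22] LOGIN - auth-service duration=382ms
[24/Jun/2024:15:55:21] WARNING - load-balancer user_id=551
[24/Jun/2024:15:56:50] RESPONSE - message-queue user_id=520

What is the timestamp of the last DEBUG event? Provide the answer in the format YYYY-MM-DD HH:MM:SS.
2024-06-24 15:39:36

To find the last event:

1. Filter for all DEBUG events
2. Sort by timestamp
3. Select the last one
4. Timestamp: 2024-06-24 15:39:36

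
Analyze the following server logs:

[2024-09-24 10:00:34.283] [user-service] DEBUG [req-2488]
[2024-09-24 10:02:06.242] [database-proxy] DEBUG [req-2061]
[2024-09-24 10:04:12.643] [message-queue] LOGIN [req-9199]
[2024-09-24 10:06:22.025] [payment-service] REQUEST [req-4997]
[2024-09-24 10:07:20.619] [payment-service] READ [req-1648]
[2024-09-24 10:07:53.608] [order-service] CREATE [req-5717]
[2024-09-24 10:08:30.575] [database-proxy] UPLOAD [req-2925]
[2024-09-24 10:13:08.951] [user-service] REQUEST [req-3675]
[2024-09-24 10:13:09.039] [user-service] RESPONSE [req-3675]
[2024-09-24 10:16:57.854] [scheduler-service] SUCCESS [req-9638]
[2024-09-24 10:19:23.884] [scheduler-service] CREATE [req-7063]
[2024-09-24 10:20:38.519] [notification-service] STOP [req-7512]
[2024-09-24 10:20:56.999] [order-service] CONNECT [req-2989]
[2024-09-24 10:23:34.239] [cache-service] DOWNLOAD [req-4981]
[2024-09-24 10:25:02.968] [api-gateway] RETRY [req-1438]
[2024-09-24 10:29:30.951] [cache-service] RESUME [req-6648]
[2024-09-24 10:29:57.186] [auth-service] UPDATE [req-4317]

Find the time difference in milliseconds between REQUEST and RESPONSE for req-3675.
88

To calculate latency:

1. Find REQUEST with id req-3675: 2024-09-24 10:13:08.951
2. Find RESPONSE with id req-3675: 2024-09-24 10:13:09.039
3. Latency: 2024-09-24 10:13:09.039 - 2024-09-24 10:13:08.951 = 88ms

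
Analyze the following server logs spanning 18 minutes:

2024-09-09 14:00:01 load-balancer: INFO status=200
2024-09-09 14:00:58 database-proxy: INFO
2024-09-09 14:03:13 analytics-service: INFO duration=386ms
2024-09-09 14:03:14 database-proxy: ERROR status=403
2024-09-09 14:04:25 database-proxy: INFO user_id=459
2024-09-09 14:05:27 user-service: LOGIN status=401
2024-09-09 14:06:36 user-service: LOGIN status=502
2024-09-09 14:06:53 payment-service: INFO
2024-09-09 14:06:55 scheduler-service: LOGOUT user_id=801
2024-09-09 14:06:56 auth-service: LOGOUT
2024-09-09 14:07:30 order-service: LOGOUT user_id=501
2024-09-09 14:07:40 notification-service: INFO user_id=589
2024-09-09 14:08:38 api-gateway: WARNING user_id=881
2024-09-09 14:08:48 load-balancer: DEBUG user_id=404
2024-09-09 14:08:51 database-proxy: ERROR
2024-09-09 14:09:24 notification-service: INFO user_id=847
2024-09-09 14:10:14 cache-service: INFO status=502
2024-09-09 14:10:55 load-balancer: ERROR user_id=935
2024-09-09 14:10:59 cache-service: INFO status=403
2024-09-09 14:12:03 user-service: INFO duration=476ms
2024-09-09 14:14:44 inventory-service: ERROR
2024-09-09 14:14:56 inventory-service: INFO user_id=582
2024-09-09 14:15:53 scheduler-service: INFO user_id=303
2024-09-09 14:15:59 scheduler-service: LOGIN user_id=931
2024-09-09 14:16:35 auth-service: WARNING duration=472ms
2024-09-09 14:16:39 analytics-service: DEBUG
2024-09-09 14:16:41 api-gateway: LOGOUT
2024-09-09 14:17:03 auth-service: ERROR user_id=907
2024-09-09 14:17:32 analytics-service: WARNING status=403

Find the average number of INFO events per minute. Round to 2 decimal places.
0.67

To calculate the rate:

1. Count total INFO events: 12
2. Total time period: 18 minutes
3. Rate = 12 / 18 = 0.67 events per minute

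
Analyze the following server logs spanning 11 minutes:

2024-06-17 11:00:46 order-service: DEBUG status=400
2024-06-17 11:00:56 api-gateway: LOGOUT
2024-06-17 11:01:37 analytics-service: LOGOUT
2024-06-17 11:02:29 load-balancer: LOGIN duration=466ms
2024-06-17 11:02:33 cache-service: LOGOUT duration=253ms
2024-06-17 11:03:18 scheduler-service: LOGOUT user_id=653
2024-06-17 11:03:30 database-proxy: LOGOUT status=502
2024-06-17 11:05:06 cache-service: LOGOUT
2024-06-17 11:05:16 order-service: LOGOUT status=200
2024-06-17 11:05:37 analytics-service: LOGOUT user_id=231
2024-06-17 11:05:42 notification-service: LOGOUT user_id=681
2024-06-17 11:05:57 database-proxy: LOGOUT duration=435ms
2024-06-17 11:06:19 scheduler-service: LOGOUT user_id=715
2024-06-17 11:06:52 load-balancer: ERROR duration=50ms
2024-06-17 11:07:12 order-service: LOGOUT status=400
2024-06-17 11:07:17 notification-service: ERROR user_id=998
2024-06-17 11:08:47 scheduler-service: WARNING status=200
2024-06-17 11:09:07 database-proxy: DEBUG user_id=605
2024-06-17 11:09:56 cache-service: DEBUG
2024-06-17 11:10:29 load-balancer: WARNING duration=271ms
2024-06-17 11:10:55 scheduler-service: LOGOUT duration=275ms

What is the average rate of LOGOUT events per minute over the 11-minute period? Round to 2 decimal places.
1.18

To calculate the rate:

1. Count total LOGOUT events: 13
2. Total time period: 11 minutes
3. Rate = 13 / 11 = 1.18 events per minute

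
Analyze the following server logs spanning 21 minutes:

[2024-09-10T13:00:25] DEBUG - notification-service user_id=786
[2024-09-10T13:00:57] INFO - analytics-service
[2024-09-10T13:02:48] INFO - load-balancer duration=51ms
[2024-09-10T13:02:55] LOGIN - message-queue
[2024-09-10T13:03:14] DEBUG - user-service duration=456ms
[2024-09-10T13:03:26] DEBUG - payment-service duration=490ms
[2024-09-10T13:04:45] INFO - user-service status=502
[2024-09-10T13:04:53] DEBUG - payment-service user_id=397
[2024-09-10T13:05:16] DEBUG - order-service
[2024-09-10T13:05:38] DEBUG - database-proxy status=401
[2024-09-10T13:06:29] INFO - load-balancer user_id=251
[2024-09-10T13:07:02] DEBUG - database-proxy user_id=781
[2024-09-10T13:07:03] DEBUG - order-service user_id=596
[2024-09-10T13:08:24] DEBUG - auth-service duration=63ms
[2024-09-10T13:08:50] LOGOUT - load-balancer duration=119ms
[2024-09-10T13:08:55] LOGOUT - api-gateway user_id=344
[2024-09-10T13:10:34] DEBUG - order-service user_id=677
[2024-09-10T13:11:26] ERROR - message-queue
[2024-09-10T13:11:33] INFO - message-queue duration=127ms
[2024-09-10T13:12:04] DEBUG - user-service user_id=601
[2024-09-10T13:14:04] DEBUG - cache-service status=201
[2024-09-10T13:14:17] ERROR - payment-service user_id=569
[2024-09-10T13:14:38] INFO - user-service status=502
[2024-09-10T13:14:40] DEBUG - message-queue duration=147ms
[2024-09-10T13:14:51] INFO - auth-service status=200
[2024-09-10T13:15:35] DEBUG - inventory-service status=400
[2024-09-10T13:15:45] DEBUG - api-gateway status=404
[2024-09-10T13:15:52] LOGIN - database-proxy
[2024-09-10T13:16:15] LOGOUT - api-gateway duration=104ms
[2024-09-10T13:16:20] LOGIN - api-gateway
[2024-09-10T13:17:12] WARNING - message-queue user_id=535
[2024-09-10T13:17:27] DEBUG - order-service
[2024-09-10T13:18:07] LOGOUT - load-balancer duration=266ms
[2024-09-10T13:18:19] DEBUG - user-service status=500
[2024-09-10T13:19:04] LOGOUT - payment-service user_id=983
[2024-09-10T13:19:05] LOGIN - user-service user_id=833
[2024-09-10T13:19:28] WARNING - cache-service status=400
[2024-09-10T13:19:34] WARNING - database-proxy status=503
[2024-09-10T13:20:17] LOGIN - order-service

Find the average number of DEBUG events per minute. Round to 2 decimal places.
0.81

To calculate the rate:

1. Count total DEBUG events: 17
2. Total time period: 21 minutes
3. Rate = 17 / 21 = 0.81 events per minute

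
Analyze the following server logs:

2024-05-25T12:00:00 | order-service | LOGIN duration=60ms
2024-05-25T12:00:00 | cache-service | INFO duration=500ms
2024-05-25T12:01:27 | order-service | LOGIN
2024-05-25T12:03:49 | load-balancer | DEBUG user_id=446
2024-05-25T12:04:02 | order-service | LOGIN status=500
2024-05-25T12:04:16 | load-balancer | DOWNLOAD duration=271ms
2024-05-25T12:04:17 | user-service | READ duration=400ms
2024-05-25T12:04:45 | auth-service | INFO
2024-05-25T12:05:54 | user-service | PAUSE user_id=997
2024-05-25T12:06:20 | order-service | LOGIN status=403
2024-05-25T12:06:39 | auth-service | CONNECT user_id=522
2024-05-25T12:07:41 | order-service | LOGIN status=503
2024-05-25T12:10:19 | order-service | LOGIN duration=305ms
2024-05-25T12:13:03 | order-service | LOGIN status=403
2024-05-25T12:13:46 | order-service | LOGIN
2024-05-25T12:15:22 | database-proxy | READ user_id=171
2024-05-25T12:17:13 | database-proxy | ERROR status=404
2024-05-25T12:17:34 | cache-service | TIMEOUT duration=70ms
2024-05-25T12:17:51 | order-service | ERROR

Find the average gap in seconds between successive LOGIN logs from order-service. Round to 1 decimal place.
118.0

To calculate average interval:

1. Find all LOGIN events for order-service in order
2. Calculate time gaps between consecutive events
3. Compute mean of gaps: 826 / 7 = 118.0 seconds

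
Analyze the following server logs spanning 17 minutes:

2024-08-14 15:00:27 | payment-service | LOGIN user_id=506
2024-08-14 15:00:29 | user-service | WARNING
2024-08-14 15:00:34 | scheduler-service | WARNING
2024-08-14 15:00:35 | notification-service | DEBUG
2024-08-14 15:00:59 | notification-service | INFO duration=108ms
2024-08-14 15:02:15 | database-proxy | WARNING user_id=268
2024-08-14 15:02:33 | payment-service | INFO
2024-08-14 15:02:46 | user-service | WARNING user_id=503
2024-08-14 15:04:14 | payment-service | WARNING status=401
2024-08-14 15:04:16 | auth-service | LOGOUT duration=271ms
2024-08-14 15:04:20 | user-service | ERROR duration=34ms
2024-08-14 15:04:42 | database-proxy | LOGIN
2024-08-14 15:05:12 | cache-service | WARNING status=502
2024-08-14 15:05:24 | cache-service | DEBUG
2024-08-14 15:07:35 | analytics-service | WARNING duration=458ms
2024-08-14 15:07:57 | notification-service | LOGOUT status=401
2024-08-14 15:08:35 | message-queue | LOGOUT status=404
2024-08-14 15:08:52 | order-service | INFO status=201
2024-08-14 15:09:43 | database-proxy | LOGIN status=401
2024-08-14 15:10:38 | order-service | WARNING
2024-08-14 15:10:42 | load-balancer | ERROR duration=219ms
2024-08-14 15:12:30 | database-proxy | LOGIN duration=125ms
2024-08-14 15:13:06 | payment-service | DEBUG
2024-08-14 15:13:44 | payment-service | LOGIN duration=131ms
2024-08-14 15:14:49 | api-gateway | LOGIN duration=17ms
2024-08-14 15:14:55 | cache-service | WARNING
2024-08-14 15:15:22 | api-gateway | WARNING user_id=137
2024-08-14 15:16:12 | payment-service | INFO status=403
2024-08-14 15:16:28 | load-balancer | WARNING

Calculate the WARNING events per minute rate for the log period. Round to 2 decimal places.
0.65

To calculate the rate:

1. Count total WARNING events: 11
2. Total time period: 17 minutes
3. Rate = 11 / 17 = 0.65 events per minute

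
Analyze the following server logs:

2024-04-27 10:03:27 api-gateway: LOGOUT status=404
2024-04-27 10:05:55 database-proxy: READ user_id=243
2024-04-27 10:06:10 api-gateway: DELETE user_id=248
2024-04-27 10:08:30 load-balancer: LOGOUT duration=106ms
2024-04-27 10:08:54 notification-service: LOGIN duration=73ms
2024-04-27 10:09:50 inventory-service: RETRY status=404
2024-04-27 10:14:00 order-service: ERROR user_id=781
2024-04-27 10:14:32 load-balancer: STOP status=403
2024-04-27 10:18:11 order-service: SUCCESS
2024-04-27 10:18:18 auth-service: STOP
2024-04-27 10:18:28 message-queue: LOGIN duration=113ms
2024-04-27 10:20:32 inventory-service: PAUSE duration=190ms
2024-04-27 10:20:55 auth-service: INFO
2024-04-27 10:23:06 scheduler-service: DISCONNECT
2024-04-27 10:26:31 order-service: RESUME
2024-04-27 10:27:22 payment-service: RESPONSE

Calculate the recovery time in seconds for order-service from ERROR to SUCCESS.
251

To calculate recovery time:

1. Find ERROR event for order-service: 2024-04-27 10:14:00
2. Find next SUCCESS event for order-service: 2024-04-27 10:18:11
3. Recovery time: 2024-04-27 10:18:11 - 2024-04-27 10:14:00 = 251 seconds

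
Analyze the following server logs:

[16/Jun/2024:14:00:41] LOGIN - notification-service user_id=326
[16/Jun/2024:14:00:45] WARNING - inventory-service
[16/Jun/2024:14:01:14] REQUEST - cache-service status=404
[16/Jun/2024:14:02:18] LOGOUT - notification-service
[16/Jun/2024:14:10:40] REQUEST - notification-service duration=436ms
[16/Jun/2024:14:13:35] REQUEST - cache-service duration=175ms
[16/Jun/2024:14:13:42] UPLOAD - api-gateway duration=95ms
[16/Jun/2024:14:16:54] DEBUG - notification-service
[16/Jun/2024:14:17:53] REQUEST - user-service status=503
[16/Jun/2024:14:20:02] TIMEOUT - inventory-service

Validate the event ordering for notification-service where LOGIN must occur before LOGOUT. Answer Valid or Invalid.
Valid

To validate ordering:

1. Required order: LOGIN → LOGOUT
2. Rule: LOGIN must occur before LOGOUT
3. Check actual order of events for notification-service
4. Result: Valid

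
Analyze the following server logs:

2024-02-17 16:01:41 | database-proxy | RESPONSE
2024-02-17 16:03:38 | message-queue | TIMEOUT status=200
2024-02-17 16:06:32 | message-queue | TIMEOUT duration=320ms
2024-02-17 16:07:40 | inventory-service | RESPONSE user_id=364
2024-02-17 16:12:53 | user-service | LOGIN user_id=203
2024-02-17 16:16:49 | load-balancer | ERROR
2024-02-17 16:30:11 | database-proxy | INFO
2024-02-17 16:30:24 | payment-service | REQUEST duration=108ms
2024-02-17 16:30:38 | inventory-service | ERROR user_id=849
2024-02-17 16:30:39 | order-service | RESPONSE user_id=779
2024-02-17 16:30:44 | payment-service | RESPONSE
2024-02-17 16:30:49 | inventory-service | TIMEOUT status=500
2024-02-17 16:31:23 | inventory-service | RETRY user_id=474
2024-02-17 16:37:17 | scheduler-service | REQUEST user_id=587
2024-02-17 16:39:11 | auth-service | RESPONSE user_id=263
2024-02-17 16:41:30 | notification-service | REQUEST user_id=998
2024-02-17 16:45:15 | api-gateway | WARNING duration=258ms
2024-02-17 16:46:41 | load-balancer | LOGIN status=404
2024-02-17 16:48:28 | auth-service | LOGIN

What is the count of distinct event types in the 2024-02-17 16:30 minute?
5

To count unique event types:

1. Filter events in the minute starting at 2024-02-17 16:30
2. Extract event types from matching entries
3. Count unique types: 5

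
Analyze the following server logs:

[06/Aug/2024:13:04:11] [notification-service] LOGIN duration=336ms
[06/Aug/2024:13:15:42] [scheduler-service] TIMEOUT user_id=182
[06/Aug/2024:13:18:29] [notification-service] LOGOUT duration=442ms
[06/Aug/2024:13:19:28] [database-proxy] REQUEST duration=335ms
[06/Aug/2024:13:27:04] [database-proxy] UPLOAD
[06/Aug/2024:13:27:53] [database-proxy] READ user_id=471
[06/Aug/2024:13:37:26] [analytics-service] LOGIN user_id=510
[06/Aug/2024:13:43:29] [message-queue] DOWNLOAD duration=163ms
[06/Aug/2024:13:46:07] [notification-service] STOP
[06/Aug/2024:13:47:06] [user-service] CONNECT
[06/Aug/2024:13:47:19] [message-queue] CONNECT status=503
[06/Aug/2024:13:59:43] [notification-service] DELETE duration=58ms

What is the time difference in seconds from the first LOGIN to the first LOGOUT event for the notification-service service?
858

To find the time between events:

1. Locate the first LOGIN event for notification-service: 06/Aug/2024:13:04:11
2. Locate the first LOGOUT event for notification-service: 06/Aug/2024:13:18:29
3. Calculate the difference: 06/Aug/2024:13:18:29 - 06/Aug/2024:13:04:11 = 858 seconds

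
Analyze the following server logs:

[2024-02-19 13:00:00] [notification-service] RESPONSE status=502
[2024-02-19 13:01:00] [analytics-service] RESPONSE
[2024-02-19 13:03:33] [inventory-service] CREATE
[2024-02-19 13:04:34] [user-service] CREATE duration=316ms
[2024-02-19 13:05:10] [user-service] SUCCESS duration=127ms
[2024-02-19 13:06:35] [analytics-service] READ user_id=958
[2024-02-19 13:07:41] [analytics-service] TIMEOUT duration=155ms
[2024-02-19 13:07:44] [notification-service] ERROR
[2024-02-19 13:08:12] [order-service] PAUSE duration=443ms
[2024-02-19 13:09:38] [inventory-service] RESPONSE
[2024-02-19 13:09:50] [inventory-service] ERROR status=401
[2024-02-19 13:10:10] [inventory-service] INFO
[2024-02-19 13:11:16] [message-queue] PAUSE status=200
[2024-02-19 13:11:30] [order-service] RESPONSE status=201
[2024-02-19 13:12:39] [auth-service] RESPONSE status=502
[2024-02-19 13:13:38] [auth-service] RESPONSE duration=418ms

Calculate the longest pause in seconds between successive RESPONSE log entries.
518

To find the longest gap:

1. Extract all RESPONSE events in chronological order
2. Calculate time differences between consecutive events
3. Find the maximum difference
4. Longest gap: 518 seconds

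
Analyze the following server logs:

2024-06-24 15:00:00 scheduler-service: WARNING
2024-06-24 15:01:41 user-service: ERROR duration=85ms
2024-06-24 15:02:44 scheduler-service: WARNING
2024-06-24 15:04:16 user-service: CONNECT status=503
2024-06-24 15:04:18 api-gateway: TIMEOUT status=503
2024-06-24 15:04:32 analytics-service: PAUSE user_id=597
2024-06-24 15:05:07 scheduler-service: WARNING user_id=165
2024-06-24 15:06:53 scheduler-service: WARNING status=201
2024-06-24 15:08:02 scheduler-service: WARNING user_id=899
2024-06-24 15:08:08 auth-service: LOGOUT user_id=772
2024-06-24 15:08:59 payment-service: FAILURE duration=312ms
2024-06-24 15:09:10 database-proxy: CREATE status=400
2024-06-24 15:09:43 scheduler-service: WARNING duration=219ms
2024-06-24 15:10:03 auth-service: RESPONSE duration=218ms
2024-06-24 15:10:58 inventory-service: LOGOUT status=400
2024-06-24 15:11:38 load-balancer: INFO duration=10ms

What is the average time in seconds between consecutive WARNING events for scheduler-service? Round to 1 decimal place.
116.6

To calculate average interval:

1. Find all WARNING events for scheduler-service in order
2. Calculate time gaps between consecutive events
3. Compute mean of gaps: 583 / 5 = 116.6 seconds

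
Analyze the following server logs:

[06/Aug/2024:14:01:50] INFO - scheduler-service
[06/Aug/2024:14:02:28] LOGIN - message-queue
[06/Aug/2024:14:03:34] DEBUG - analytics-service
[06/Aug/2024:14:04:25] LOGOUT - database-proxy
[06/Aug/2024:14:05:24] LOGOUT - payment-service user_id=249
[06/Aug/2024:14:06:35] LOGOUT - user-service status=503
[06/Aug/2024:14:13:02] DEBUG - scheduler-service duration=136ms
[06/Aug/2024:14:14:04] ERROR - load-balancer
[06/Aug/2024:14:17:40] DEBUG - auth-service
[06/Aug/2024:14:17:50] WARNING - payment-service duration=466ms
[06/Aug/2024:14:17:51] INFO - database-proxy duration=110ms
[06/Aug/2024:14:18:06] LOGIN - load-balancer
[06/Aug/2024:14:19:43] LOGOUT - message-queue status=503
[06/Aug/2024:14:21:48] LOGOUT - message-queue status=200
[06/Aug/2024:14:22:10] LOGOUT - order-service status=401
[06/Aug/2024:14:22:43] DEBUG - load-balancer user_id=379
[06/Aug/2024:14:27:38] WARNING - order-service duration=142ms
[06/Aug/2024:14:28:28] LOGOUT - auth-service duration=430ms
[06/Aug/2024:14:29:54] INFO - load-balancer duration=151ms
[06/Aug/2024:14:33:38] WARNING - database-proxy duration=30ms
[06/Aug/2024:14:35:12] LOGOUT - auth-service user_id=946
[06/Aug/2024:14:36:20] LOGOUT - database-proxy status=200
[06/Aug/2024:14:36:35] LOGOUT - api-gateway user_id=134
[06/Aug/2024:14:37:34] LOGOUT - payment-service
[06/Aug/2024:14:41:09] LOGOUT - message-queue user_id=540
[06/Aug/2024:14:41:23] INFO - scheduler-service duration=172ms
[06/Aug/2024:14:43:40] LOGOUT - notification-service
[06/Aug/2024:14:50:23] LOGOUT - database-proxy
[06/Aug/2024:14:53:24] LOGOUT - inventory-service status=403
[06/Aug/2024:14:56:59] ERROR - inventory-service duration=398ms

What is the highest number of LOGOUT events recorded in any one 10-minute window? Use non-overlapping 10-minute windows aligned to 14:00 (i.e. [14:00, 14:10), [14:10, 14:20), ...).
4

To find the burst window:

1. Divide the log period into non-overlapping 10-minute windows starting at 14:00
2. Count LOGOUT events in each window
3. Find the window with maximum count
4. Maximum events in a window: 4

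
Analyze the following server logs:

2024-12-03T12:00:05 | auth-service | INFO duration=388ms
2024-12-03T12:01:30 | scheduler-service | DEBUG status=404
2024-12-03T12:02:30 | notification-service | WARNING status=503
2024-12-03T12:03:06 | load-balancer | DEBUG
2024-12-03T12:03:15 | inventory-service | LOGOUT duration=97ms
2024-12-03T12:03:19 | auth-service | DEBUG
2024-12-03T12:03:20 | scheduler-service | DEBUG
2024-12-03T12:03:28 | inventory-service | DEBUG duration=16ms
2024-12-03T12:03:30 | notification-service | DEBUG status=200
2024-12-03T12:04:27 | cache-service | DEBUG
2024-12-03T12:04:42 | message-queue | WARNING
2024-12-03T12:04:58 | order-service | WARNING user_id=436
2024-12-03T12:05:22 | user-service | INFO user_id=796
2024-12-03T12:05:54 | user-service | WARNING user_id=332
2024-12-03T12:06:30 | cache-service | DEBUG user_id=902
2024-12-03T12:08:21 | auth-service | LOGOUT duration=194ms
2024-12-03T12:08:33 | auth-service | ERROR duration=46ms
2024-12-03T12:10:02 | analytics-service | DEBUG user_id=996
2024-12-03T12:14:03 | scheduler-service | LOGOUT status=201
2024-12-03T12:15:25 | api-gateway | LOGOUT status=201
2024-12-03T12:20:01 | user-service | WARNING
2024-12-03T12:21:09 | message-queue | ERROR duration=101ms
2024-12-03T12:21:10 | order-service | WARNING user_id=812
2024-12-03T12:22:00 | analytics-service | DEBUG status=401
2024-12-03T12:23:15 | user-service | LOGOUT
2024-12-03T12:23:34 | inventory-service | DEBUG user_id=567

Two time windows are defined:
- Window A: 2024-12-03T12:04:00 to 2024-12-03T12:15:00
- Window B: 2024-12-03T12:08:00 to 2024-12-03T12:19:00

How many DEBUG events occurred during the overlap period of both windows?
1

To find overlap events:

1. Window A: 2024-12-03T12:04:00 to 2024-12-03T12:15:00
2. Window B: 2024-12-03T12:08:00 to 2024-12-03T12:19:00
3. Overlap period: 2024-12-03T12:08:00 to 2024-12-03T12:15:00
4. Count DEBUG events in overlap: 1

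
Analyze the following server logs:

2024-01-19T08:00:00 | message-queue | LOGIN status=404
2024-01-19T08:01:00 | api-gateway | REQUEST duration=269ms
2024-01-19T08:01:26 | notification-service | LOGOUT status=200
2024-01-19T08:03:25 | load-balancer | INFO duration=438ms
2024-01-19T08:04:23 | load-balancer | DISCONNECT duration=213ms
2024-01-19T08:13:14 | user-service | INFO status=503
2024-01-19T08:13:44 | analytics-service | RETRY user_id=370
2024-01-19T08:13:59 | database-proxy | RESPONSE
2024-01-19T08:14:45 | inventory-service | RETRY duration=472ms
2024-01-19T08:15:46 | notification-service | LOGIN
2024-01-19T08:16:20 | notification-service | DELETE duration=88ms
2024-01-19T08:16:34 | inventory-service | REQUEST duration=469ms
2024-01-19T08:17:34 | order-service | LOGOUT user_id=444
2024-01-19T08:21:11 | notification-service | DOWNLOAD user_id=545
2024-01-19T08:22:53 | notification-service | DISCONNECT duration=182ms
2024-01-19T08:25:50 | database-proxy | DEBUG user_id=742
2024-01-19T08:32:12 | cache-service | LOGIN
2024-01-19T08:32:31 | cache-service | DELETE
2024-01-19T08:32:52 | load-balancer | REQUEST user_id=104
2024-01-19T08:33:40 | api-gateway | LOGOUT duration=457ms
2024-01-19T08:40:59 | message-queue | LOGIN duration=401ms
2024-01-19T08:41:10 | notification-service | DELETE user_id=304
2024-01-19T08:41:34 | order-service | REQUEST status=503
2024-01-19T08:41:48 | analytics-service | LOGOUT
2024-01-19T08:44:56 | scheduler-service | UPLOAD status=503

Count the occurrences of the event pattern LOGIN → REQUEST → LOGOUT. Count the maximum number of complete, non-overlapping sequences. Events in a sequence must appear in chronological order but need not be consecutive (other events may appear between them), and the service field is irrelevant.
4

To count sequences:

1. Look for pattern: LOGIN → REQUEST → LOGOUT
2. Greedily scan the log in chronological order, matching each sequence element in turn (ignoring service)
3. Each time the full pattern completes, increment the count and restart matching from the next event
4. Complete non-overlapping sequences found: 4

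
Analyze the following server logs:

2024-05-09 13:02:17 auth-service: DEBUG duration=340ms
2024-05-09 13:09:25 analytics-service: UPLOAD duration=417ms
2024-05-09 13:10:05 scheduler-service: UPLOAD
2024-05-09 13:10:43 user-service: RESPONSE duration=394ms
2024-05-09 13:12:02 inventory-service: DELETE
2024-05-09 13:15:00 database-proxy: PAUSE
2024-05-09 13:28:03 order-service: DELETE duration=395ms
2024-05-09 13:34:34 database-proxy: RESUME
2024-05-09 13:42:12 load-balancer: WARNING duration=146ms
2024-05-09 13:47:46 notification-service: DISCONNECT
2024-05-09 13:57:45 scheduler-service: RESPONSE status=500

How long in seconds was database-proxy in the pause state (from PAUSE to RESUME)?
1174

To calculate state duration:

1. Find PAUSE event for database-proxy: 2024-05-09 13:15:00
2. Find RESUME event for database-proxy: 2024-05-09 13:34:34
3. Calculate duration: 2024-05-09 13:34:34 - 2024-05-09 13:15:00 = 1174 seconds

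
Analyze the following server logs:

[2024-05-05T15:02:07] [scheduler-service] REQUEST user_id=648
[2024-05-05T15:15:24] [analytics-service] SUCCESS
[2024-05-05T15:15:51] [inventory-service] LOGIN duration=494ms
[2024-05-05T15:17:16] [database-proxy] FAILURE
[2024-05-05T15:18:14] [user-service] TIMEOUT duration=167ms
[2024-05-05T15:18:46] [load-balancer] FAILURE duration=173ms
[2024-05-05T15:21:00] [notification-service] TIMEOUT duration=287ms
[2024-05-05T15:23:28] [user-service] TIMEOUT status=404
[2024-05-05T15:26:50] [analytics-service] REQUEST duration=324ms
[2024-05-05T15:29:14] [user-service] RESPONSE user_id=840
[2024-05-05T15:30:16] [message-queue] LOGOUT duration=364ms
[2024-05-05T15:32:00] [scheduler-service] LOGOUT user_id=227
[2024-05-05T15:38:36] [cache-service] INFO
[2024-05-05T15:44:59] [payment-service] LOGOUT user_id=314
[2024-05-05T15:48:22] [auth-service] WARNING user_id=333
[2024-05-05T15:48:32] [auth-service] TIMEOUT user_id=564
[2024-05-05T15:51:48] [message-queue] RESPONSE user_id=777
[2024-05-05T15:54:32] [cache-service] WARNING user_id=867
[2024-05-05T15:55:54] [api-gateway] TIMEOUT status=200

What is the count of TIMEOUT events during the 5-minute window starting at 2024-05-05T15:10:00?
0

To count events in the time window:

1. Window boundaries: 2024-05-05T15:10:00 to 2024-05-05T15:15:00
2. Filter for TIMEOUT events within this window
3. Count matching events: 0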